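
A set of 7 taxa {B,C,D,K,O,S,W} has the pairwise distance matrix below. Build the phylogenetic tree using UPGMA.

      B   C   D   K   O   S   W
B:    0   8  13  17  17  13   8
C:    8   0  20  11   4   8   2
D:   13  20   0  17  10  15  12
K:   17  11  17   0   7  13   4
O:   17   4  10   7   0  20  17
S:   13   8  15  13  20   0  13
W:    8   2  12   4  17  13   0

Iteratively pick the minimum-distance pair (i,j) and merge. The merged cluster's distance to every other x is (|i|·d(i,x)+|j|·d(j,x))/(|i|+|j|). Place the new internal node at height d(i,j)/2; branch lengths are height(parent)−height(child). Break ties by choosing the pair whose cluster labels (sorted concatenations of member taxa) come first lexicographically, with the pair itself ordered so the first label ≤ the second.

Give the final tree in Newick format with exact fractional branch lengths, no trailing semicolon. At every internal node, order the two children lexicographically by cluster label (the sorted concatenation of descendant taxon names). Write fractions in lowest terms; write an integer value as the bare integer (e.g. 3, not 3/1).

((((B:4,(C:1,W:1):3):5/3,S:17/3):37/48,(K:7/2,O:7/2):47/16):13/16,D:29/4)

step 1: merge (C,W) at d=2; branch lengths C→1, W→1; new cluster CW
  updated: d(B,CW)=8, d(CW,D)=16, d(CW,K)=15/2, d(CW,O)=21/2, d(CW,S)=21/2
step 2: merge (K,O) at d=7; branch lengths K→7/2, O→7/2; new cluster KO
  updated: d(B,KO)=17, d(CW,KO)=9, d(D,KO)=27/2, d(KO,S)=33/2
step 3: merge (B,CW) at d=8; branch lengths B→4, CW→3; new cluster BCW
  updated: d(BCW,D)=15, d(BCW,KO)=35/3, d(BCW,S)=34/3
step 4: merge (BCW,S) at d=34/3; branch lengths BCW→5/3, S→17/3; new cluster BCSW
  updated: d(BCSW,D)=15, d(BCSW,KO)=103/8
step 5: merge (BCSW,KO) at d=103/8; branch lengths BCSW→37/48, KO→47/16; new cluster BCKOSW
  updated: d(BCKOSW,D)=29/2
step 6: merge (BCKOSW,D) at d=29/2; branch lengths BCKOSW→13/16, D→29/4; new cluster BCDKOSW
final tree: ((((B:4,(C:1,W:1):3):5/3,S:17/3):37/48,(K:7/2,O:7/2):47/16):13/16,D:29/4)
total length: 1685/48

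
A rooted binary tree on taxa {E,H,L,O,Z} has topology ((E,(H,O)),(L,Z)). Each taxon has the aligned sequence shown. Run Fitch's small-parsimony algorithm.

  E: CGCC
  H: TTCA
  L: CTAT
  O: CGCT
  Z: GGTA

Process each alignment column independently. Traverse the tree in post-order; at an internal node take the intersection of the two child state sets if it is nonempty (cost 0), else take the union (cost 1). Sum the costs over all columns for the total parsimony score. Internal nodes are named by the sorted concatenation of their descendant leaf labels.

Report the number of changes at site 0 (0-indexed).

2

HO@0: {T} ∪ {C} = {C,T} (union, +1)
EHO@0: {C} ∩ {C,T} = {C} (intersection, +0)
LZ@0: {C} ∪ {G} = {C,G} (union, +1)
EHLOZ@0: {C} ∩ {C,G} = {C} (intersection, +0)
HO@1: {T} ∪ {G} = {G,T} (union, +1)
EHO@1: {G} ∩ {G,T} = {G} (intersection, +0)
LZ@1: {T} ∪ {G} = {G,T} (union, +1)
EHLOZ@1: {G} ∩ {G,T} = {G} (intersection, +0)
HO@2: {C} ∩ {C} = {C} (intersection, +0)
EHO@2: {C} ∩ {C} = {C} (intersection, +0)
LZ@2: {A} ∪ {T} = {A,T} (union, +1)
EHLOZ@2: {C} ∪ {A,T} = {A,C,T} (union, +1)
HO@3: {A} ∪ {T} = {A,T} (union, +1)
EHO@3: {C} ∪ {A,T} = {A,C,T} (union, +1)
LZ@3: {T} ∪ {A} = {A,T} (union, +1)
EHLOZ@3: {A,C,T} ∩ {A,T} = {A,T} (intersection, +0)
per-site changes: [2, 2, 2, 3]; total = 9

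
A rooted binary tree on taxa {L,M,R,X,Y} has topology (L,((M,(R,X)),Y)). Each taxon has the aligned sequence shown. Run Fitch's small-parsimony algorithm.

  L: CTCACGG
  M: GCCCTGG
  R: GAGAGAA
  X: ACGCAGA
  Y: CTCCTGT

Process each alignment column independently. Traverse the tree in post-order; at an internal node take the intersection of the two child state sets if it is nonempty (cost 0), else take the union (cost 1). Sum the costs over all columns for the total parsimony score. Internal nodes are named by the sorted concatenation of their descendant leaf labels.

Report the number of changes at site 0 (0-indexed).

site 0, node RX: R={G} ∪ X={A} → {A,G} (+1)
site 0, node MRX: M={G} ∩ RX={A,G} → {G} (+0)
site 0, node MRXY: MRX={G} ∪ Y={C} → {C,G} (+1)
site 0, node LMRXY: L={C} ∩ MRXY={C,G} → {C} (+0)
site 1, node RX: R={A} ∪ X={C} → {A,C} (+1)
site 1, node MRX: M={C} ∩ RX={A,C} → {C} (+0)
site 1, node MRXY: MRX={C} ∪ Y={T} → {C,T} (+1)
site 1, node LMRXY: L={T} ∩ MRXY={C,T} → {T} (+0)
site 2, node RX: R={G} ∩ X={G} → {G} (+0)
site 2, node MRX: M={C} ∪ RX={G} → {C,G} (+1)
site 2, node MRXY: MRX={C,G} ∩ Y={C} → {C} (+0)
site 2, node LMRXY: L={C} ∩ MRXY={C} → {C} (+0)
site 3, node RX: R={A} ∪ X={C} → {A,C} (+1)
site 3, node MRX: M={C} ∩ RX={A,C} → {C} (+0)
site 3, node MRXY: MRX={C} ∩ Y={C} → {C} (+0)
site 3, node LMRXY: L={A} ∪ MRXY={C} → {A,C} (+1)
site 4, node RX: R={G} ∪ X={A} → {A,G} (+1)
site 4, node MRX: M={T} ∪ RX={A,G} → {A,G,T} (+1)
site 4, node MRXY: MRX={A,G,T} ∩ Y={T} → {T} (+0)
site 4, node LMRXY: L={C} ∪ MRXY={T} → {C,T} (+1)
site 5, node RX: R={A} ∪ X={G} → {A,G} (+1)
site 5, node MRX: M={G} ∩ RX={A,G} → {G} (+0)
site 5, node MRXY: MRX={G} ∩ Y={G} → {G} (+0)
site 5, node LMRXY: L={G} ∩ MRXY={G} → {G} (+0)
site 6, node RX: R={A} ∩ X={A} → {A} (+0)
site 6, node MRX: M={G} ∪ RX={A} → {A,G} (+1)
site 6, node MRXY: MRX={A,G} ∪ Y={T} → {A,G,T} (+1)
site 6, node LMRXY: L={G} ∩ MRXY={A,G,T} → {G} (+0)
per-site changes: [2, 2, 1, 2, 3, 1, 2]; total = 13

2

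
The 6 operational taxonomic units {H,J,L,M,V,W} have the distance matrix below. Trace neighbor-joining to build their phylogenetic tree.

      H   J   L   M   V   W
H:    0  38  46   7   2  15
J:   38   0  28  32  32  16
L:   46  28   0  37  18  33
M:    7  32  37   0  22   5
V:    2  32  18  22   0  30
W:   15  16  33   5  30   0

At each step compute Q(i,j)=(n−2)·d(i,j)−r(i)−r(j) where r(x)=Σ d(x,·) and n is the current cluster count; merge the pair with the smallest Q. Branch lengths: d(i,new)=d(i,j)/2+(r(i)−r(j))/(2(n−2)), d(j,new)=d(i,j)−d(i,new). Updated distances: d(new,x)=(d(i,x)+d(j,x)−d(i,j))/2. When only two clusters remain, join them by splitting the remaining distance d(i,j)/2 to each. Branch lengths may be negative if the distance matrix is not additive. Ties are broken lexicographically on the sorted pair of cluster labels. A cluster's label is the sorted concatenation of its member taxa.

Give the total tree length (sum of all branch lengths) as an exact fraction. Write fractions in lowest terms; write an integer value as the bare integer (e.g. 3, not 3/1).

iteration 1: select H,V (d=2, Q=-204); attach at lengths (3/2, 1/2); label the merged cluster HV
  updated: d(HV,J)=34, d(HV,L)=31, d(HV,M)=27/2, d(HV,W)=43/2
iteration 2: select J,L (d=28, Q=-155); attach at lengths (65/6, 103/6); label the merged cluster JL
  updated: d(HV,JL)=37/2, d(JL,M)=41/2, d(JL,W)=21/2
iteration 3: select HV,JL (d=37/2, Q=-66); attach at lengths (41/4, 33/4); label the merged cluster HJLV
  updated: d(HJLV,M)=31/4, d(HJLV,W)=27/4
iteration 4: select HJLV,M (d=31/4, Q=-39/2); attach at lengths (19/4, 3); label the merged cluster HJLMV
  updated: d(HJLMV,W)=2
iteration 5: select HJLMV,W (d=2); attach at lengths (1, 1); label the merged cluster HJLMVW
final tree: ((((H:3/2,V:1/2):41/4,(J:65/6,L:103/6):33/4):19/4,M:3):1,W:1)
total length: 233/4

233/4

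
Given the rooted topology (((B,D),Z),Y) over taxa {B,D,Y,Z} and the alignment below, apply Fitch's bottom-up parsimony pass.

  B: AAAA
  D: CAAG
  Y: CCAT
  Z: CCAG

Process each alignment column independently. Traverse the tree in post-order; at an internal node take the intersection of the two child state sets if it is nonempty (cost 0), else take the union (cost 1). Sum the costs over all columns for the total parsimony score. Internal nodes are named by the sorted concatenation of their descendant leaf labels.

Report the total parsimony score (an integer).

4

BD@0: {A} ∪ {C} = {A,C} (union, +1)
BDZ@0: {A,C} ∩ {C} = {C} (intersection, +0)
BDYZ@0: {C} ∩ {C} = {C} (intersection, +0)
BD@1: {A} ∩ {A} = {A} (intersection, +0)
BDZ@1: {A} ∪ {C} = {A,C} (union, +1)
BDYZ@1: {A,C} ∩ {C} = {C} (intersection, +0)
BD@2: {A} ∩ {A} = {A} (intersection, +0)
BDZ@2: {A} ∩ {A} = {A} (intersection, +0)
BDYZ@2: {A} ∩ {A} = {A} (intersection, +0)
BD@3: {A} ∪ {G} = {A,G} (union, +1)
BDZ@3: {A,G} ∩ {G} = {G} (intersection, +0)
BDYZ@3: {G} ∪ {T} = {G,T} (union, +1)
per-site changes: [1, 1, 0, 2]; total = 4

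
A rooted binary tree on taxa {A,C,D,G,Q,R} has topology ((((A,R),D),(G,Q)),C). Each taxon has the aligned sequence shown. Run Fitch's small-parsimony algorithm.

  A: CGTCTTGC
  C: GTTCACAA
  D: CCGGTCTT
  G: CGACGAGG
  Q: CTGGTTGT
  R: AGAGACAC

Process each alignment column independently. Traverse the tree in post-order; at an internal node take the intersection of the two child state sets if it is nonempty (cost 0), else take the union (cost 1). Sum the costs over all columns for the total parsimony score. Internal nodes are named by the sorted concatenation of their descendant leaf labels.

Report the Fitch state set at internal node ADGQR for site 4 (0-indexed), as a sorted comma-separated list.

site 0, node AR: A={C} ∪ R={A} → {A,C} (+1)
site 0, node ADR: AR={A,C} ∩ D={C} → {C} (+0)
site 0, node GQ: G={C} ∩ Q={C} → {C} (+0)
site 0, node ADGQR: ADR={C} ∩ GQ={C} → {C} (+0)
site 0, node ACDGQR: ADGQR={C} ∪ C={G} → {C,G} (+1)
site 1, node AR: A={G} ∩ R={G} → {G} (+0)
site 1, node ADR: AR={G} ∪ D={C} → {C,G} (+1)
site 1, node GQ: G={G} ∪ Q={T} → {G,T} (+1)
site 1, node ADGQR: ADR={C,G} ∩ GQ={G,T} → {G} (+0)
site 1, node ACDGQR: ADGQR={G} ∪ C={T} → {G,T} (+1)
site 2, node AR: A={T} ∪ R={A} → {A,T} (+1)
site 2, node ADR: AR={A,T} ∪ D={G} → {A,G,T} (+1)
site 2, node GQ: G={A} ∪ Q={G} → {A,G} (+1)
site 2, node ADGQR: ADR={A,G,T} ∩ GQ={A,G} → {A,G} (+0)
site 2, node ACDGQR: ADGQR={A,G} ∪ C={T} → {A,G,T} (+1)
site 3, node AR: A={C} ∪ R={G} → {C,G} (+1)
site 3, node ADR: AR={C,G} ∩ D={G} → {G} (+0)
site 3, node GQ: G={C} ∪ Q={G} → {C,G} (+1)
site 3, node ADGQR: ADR={G} ∩ GQ={C,G} → {G} (+0)
site 3, node ACDGQR: ADGQR={G} ∪ C={C} → {C,G} (+1)
site 4, node AR: A={T} ∪ R={A} → {A,T} (+1)
site 4, node ADR: AR={A,T} ∩ D={T} → {T} (+0)
site 4, node GQ: G={G} ∪ Q={T} → {G,T} (+1)
site 4, node ADGQR: ADR={T} ∩ GQ={G,T} → {T} (+0)
site 4, node ACDGQR: ADGQR={T} ∪ C={A} → {A,T} (+1)
site 5, node AR: A={T} ∪ R={C} → {C,T} (+1)
site 5, node ADR: AR={C,T} ∩ D={C} → {C} (+0)
site 5, node GQ: G={A} ∪ Q={T} → {A,T} (+1)
site 5, node ADGQR: ADR={C} ∪ GQ={A,T} → {A,C,T} (+1)
site 5, node ACDGQR: ADGQR={A,C,T} ∩ C={C} → {C} (+0)
site 6, node AR: A={G} ∪ R={A} → {A,G} (+1)
site 6, node ADR: AR={A,G} ∪ D={T} → {A,G,T} (+1)
site 6, node GQ: G={G} ∩ Q={G} → {G} (+0)
site 6, node ADGQR: ADR={A,G,T} ∩ GQ={G} → {G} (+0)
site 6, node ACDGQR: ADGQR={G} ∪ C={A} → {A,G} (+1)
site 7, node AR: A={C} ∩ R={C} → {C} (+0)
site 7, node ADR: AR={C} ∪ D={T} → {C,T} (+1)
site 7, node GQ: G={G} ∪ Q={T} → {G,T} (+1)
site 7, node ADGQR: ADR={C,T} ∩ GQ={G,T} → {T} (+0)
site 7, node ACDGQR: ADGQR={T} ∪ C={A} → {A,T} (+1)
per-site changes: [2, 3, 4, 3, 3, 3, 3, 3]; total = 24

T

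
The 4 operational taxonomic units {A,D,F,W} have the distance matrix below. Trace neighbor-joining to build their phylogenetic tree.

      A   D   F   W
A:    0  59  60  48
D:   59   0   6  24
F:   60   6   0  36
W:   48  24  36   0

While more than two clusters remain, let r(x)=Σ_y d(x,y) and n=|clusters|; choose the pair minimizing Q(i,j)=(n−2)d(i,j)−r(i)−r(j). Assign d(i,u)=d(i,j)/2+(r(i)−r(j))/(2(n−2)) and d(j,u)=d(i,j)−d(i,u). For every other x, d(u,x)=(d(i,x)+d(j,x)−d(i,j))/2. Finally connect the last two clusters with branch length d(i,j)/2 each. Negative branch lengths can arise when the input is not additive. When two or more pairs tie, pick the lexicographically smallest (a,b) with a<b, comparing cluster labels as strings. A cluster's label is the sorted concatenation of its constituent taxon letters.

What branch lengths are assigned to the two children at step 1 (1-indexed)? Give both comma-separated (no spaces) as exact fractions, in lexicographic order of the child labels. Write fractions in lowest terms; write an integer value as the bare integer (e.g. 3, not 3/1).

1. join A+W (d=48, Q=-179) ⇒ AW; edges |A|=155/4, |W|=37/4
  updated: d(AW,D)=35/2, d(AW,F)=24
2. join AW+D (d=35/2, Q=-95/2) ⇒ ADW; edges |AW|=71/4, |D|=-1/4
  updated: d(ADW,F)=25/4
3. join ADW+F (d=25/4) ⇒ ADFW; edges |ADW|=25/8, |F|=25/8
final tree: (((A:155/4,W:37/4):71/4,D:-1/4):25/8,F:25/8)
total length: 287/4

155/4,37/4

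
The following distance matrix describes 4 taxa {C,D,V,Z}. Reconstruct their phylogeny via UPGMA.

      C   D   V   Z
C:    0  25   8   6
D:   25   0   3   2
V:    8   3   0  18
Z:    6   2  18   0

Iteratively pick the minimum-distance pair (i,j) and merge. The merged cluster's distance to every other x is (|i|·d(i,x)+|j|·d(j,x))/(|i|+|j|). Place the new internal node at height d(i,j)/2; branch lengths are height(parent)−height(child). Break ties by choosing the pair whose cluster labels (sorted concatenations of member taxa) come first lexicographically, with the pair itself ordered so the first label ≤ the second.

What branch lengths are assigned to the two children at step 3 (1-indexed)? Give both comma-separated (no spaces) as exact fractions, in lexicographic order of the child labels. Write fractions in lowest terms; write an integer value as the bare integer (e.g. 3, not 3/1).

5/2,11/2

step 1: merge (D,Z) at d=2; branch lengths D→1, Z→1; new cluster DZ
  updated: d(C,DZ)=31/2, d(DZ,V)=21/2
step 2: merge (C,V) at d=8; branch lengths C→4, V→4; new cluster CV
  updated: d(CV,DZ)=13
step 3: merge (CV,DZ) at d=13; branch lengths CV→5/2, DZ→11/2; new cluster CDVZ
final tree: ((C:4,V:4):5/2,(D:1,Z:1):11/2)
total length: 18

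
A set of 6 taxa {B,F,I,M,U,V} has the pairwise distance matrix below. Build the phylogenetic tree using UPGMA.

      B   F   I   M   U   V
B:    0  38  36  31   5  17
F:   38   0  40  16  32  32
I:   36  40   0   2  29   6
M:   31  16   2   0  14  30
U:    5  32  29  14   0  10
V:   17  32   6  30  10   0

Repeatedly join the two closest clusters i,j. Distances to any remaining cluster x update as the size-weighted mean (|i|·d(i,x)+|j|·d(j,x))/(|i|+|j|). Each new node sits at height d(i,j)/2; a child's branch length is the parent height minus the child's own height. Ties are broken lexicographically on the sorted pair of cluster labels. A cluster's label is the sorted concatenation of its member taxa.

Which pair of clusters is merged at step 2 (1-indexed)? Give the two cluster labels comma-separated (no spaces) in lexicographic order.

step 1: merge (I,M) at d=2; branch lengths I→1, M→1; new cluster IM
  updated: d(B,IM)=67/2, d(F,IM)=28, d(IM,U)=43/2, d(IM,V)=18
step 2: merge (B,U) at d=5; branch lengths B→5/2, U→5/2; new cluster BU
  updated: d(BU,F)=35, d(BU,IM)=55/2, d(BU,V)=27/2
step 3: merge (BU,V) at d=27/2; branch lengths BU→17/4, V→27/4; new cluster BUV
  updated: d(BUV,F)=34, d(BUV,IM)=73/3
step 4: merge (BUV,IM) at d=73/3; branch lengths BUV→65/12, IM→67/6; new cluster BIMUV
  updated: d(BIMUV,F)=158/5
step 5: merge (BIMUV,F) at d=158/5; branch lengths BIMUV→109/30, F→79/5; new cluster BFIMUV
final tree: ((((B:5/2,U:5/2):17/4,V:27/4):65/12,(I:1,M:1):67/6):109/30,F:79/5)
total length: 3241/60

B,U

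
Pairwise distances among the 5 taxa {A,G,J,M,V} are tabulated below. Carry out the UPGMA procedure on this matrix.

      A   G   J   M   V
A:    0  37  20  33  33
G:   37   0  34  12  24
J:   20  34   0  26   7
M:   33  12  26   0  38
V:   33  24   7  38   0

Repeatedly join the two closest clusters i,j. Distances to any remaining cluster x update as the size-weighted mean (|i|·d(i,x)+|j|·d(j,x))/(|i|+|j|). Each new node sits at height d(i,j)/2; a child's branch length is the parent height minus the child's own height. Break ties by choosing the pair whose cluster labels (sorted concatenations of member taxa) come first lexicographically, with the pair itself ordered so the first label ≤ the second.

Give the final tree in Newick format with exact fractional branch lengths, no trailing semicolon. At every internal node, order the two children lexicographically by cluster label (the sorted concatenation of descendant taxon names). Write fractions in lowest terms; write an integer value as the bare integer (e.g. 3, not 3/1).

iteration 1: select J,V (d=7); attach at lengths (7/2, 7/2); label the merged cluster JV
  updated: d(A,JV)=53/2, d(G,JV)=29, d(JV,M)=32
iteration 2: select G,M (d=12); attach at lengths (6, 6); label the merged cluster GM
  updated: d(A,GM)=35, d(GM,JV)=61/2
iteration 3: select A,JV (d=53/2); attach at lengths (53/4, 39/4); label the merged cluster AJV
  updated: d(AJV,GM)=32
iteration 4: select AJV,GM (d=32); attach at lengths (11/4, 10); label the merged cluster AGJMV
final tree: ((A:53/4,(J:7/2,V:7/2):39/4):11/4,(G:6,M:6):10)
total length: 219/4

((A:53/4,(J:7/2,V:7/2):39/4):11/4,(G:6,M:6):10)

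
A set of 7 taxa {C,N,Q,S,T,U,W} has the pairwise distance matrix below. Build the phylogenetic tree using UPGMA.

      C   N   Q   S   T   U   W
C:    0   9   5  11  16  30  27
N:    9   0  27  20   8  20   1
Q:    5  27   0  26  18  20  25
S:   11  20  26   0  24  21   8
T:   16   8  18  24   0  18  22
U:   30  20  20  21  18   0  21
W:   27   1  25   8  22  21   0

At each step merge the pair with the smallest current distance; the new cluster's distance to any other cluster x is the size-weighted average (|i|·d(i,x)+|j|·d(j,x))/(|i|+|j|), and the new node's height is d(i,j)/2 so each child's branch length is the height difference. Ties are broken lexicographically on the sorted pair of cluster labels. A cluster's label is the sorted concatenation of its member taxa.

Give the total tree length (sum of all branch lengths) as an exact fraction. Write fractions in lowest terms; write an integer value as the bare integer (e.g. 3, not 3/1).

step 1: merge (N,W) at d=1; branch lengths N→1/2, W→1/2; new cluster NW
  updated: d(C,NW)=18, d(NW,Q)=26, d(NW,S)=14, d(NW,T)=15, d(NW,U)=41/2
step 2: merge (C,Q) at d=5; branch lengths C→5/2, Q→5/2; new cluster CQ
  updated: d(CQ,NW)=22, d(CQ,S)=37/2, d(CQ,T)=17, d(CQ,U)=25
step 3: merge (NW,S) at d=14; branch lengths NW→13/2, S→7; new cluster NSW
  updated: d(CQ,NSW)=125/6, d(NSW,T)=18, d(NSW,U)=62/3
step 4: merge (CQ,T) at d=17; branch lengths CQ→6, T→17/2; new cluster CQT
  updated: d(CQT,NSW)=179/9, d(CQT,U)=68/3
step 5: merge (CQT,NSW) at d=179/9; branch lengths CQT→13/9, NSW→53/18; new cluster CNQSTW
  updated: d(CNQSTW,U)=65/3
step 6: merge (CNQSTW,U) at d=65/3; branch lengths CNQSTW→8/9, U→65/6; new cluster CNQSTUW
final tree: ((((C:5/2,Q:5/2):6,T:17/2):13/9,((N:1/2,W:1/2):13/2,S:7):53/18):8/9,U:65/6)
total length: 451/9

451/9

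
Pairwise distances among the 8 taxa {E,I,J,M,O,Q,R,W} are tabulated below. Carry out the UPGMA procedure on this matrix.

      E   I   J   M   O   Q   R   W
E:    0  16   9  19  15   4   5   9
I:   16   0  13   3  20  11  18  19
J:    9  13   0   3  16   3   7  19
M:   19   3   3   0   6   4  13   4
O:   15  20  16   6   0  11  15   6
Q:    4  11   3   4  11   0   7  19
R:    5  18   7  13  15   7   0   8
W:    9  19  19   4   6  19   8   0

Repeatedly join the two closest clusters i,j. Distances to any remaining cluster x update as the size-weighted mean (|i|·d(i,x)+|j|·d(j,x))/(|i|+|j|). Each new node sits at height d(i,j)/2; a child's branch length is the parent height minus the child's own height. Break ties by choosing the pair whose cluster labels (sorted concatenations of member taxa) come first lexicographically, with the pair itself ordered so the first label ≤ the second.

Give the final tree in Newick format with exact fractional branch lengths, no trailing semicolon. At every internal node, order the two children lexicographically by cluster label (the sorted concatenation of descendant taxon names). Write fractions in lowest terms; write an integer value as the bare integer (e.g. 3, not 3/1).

((((E:5/2,R:5/2):7/8,(J:3/2,Q:3/2):15/8):43/16,(I:3/2,M:3/2):73/16):31/48,(O:3,W:3):89/24)

step 1: merge (I,M) at d=3; branch lengths I→3/2, M→3/2; new cluster IM
  updated: d(E,IM)=35/2, d(IM,J)=8, d(IM,O)=13, d(IM,Q)=15/2, d(IM,R)=31/2, d(IM,W)=23/2
step 2: merge (J,Q) at d=3; branch lengths J→3/2, Q→3/2; new cluster JQ
  updated: d(E,JQ)=13/2, d(IM,JQ)=31/4, d(JQ,O)=27/2, d(JQ,R)=7, d(JQ,W)=19
step 3: merge (E,R) at d=5; branch lengths E→5/2, R→5/2; new cluster ER
  updated: d(ER,IM)=33/2, d(ER,JQ)=27/4, d(ER,O)=15, d(ER,W)=17/2
step 4: merge (O,W) at d=6; branch lengths O→3, W→3; new cluster OW
  updated: d(ER,OW)=47/4, d(IM,OW)=49/4, d(JQ,OW)=65/4
step 5: merge (ER,JQ) at d=27/4; branch lengths ER→7/8, JQ→15/8; new cluster EJQR
  updated: d(EJQR,IM)=97/8, d(EJQR,OW)=14
step 6: merge (EJQR,IM) at d=97/8; branch lengths EJQR→43/16, IM→73/16; new cluster EIJMQR
  updated: d(EIJMQR,OW)=161/12
step 7: merge (EIJMQR,OW) at d=161/12; branch lengths EIJMQR→31/48, OW→89/24; new cluster EIJMOQRW
final tree: ((((E:5/2,R:5/2):7/8,(J:3/2,Q:3/2):15/8):43/16,(I:3/2,M:3/2):73/16):31/48,(O:3,W:3):89/24)
total length: 1505/48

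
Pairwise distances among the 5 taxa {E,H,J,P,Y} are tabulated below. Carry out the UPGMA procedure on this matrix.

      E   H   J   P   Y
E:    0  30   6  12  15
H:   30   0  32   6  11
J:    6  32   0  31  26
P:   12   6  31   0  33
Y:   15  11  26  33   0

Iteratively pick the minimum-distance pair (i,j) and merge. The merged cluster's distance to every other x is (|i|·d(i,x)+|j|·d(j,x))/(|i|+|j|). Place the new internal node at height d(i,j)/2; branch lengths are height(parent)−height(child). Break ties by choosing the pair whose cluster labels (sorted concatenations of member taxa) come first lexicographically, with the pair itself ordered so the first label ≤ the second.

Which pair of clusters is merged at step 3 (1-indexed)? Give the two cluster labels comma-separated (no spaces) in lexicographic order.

EJ,Y

iteration 1: select E,J (d=6); attach at lengths (3, 3); label the merged cluster EJ
  updated: d(EJ,H)=31, d(EJ,P)=43/2, d(EJ,Y)=41/2
iteration 2: select H,P (d=6); attach at lengths (3, 3); label the merged cluster HP
  updated: d(EJ,HP)=105/4, d(HP,Y)=22
iteration 3: select EJ,Y (d=41/2); attach at lengths (29/4, 41/4); label the merged cluster EJY
  updated: d(EJY,HP)=149/6
iteration 4: select EJY,HP (d=149/6); attach at lengths (13/6, 113/12); label the merged cluster EHJPY
final tree: (((E:3,J:3):29/4,Y:41/4):13/6,(H:3,P:3):113/12)
total length: 493/12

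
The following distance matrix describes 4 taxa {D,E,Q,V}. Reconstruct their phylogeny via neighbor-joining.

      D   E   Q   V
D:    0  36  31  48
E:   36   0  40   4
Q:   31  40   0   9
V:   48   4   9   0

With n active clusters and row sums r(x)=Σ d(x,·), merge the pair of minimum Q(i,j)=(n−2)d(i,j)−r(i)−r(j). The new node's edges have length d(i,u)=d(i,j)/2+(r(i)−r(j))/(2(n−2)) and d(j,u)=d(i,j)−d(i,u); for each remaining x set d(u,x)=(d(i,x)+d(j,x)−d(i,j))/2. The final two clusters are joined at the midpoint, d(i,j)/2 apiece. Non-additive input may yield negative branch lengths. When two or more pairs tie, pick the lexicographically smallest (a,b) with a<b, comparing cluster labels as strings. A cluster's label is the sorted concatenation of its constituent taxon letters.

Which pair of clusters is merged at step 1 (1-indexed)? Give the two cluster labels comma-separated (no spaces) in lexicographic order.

D,Q

step 1: merge (D,Q) at d=31, Q=-133; branch lengths D→97/4, Q→27/4; new cluster DQ
  updated: d(DQ,E)=45/2, d(DQ,V)=13
step 2: merge (DQ,E) at d=45/2, Q=-79/2; branch lengths DQ→63/4, E→27/4; new cluster DEQ
  updated: d(DEQ,V)=-11/4
step 3: merge (DEQ,V) at d=-11/4; branch lengths DEQ→-11/8, V→-11/8; new cluster DEQV
final tree: (((D:97/4,Q:27/4):63/4,E:27/4):-11/8,V:-11/8)
total length: 203/4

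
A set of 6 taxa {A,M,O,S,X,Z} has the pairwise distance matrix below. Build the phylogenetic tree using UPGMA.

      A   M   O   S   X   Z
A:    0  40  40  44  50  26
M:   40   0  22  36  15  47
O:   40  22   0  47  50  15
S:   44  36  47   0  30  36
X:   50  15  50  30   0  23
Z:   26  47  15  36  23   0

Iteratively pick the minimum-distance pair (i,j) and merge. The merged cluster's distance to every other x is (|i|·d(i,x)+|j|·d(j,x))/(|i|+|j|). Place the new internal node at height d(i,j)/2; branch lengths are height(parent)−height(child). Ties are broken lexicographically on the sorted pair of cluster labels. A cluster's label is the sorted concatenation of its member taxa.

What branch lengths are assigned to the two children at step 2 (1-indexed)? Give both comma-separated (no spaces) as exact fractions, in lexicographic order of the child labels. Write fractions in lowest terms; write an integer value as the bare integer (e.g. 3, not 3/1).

15/2,15/2

iteration 1: select M,X (d=15); attach at lengths (15/2, 15/2); label the merged cluster MX
  updated: d(A,MX)=45, d(MX,O)=36, d(MX,S)=33, d(MX,Z)=35
iteration 2: select O,Z (d=15); attach at lengths (15/2, 15/2); label the merged cluster OZ
  updated: d(A,OZ)=33, d(MX,OZ)=71/2, d(OZ,S)=83/2
iteration 3: select A,OZ (d=33); attach at lengths (33/2, 9); label the merged cluster AOZ
  updated: d(AOZ,MX)=116/3, d(AOZ,S)=127/3
iteration 4: select MX,S (d=33); attach at lengths (9, 33/2); label the merged cluster MSX
  updated: d(AOZ,MSX)=359/9
iteration 5: select AOZ,MSX (d=359/9); attach at lengths (31/9, 31/9); label the merged cluster AMOSXZ
final tree: ((A:33/2,(O:15/2,Z:15/2):9):31/9,((M:15/2,X:15/2):9,S:33/2):31/9)
total length: 791/9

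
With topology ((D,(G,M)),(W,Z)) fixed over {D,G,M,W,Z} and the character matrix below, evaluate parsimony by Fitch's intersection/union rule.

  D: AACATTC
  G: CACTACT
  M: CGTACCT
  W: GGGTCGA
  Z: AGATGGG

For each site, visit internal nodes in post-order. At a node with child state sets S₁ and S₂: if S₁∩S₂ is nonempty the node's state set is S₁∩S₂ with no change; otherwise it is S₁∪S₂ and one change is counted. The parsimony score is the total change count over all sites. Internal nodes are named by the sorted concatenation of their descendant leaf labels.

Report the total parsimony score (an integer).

site 0, node GM: G={C} ∩ M={C} → {C} (+0)
site 0, node DGM: D={A} ∪ GM={C} → {A,C} (+1)
site 0, node WZ: W={G} ∪ Z={A} → {A,G} (+1)
site 0, node DGMWZ: DGM={A,C} ∩ WZ={A,G} → {A} (+0)
site 1, node GM: G={A} ∪ M={G} → {A,G} (+1)
site 1, node DGM: D={A} ∩ GM={A,G} → {A} (+0)
site 1, node WZ: W={G} ∩ Z={G} → {G} (+0)
site 1, node DGMWZ: DGM={A} ∪ WZ={G} → {A,G} (+1)
site 2, node GM: G={C} ∪ M={T} → {C,T} (+1)
site 2, node DGM: D={C} ∩ GM={C,T} → {C} (+0)
site 2, node WZ: W={G} ∪ Z={A} → {A,G} (+1)
site 2, node DGMWZ: DGM={C} ∪ WZ={A,G} → {A,C,G} (+1)
site 3, node GM: G={T} ∪ M={A} → {A,T} (+1)
site 3, node DGM: D={A} ∩ GM={A,T} → {A} (+0)
site 3, node WZ: W={T} ∩ Z={T} → {T} (+0)
site 3, node DGMWZ: DGM={A} ∪ WZ={T} → {A,T} (+1)
site 4, node GM: G={A} ∪ M={C} → {A,C} (+1)
site 4, node DGM: D={T} ∪ GM={A,C} → {A,C,T} (+1)
site 4, node WZ: W={C} ∪ Z={G} → {C,G} (+1)
site 4, node DGMWZ: DGM={A,C,T} ∩ WZ={C,G} → {C} (+0)
site 5, node GM: G={C} ∩ M={C} → {C} (+0)
site 5, node DGM: D={T} ∪ GM={C} → {C,T} (+1)
site 5, node WZ: W={G} ∩ Z={G} → {G} (+0)
site 5, node DGMWZ: DGM={C,T} ∪ WZ={G} → {C,G,T} (+1)
site 6, node GM: G={T} ∩ M={T} → {T} (+0)
site 6, node DGM: D={C} ∪ GM={T} → {C,T} (+1)
site 6, node WZ: W={A} ∪ Z={G} → {A,G} (+1)
site 6, node DGMWZ: DGM={C,T} ∪ WZ={A,G} → {A,C,G,T} (+1)
per-site changes: [2, 2, 3, 2, 3, 2, 3]; total = 17

17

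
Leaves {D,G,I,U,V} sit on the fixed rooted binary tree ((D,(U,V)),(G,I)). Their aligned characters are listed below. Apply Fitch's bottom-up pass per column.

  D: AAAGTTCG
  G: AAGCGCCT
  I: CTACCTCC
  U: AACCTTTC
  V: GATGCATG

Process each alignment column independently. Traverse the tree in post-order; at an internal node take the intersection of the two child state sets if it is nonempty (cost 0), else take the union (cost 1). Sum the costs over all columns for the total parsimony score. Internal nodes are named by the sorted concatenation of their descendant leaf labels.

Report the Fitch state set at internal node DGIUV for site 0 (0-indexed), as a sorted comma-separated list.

A

site 0, node UV: U={A} ∪ V={G} → {A,G} (+1)
site 0, node DUV: D={A} ∩ UV={A,G} → {A} (+0)
site 0, node GI: G={A} ∪ I={C} → {A,C} (+1)
site 0, node DGIUV: DUV={A} ∩ GI={A,C} → {A} (+0)
site 1, node UV: U={A} ∩ V={A} → {A} (+0)
site 1, node DUV: D={A} ∩ UV={A} → {A} (+0)
site 1, node GI: G={A} ∪ I={T} → {A,T} (+1)
site 1, node DGIUV: DUV={A} ∩ GI={A,T} → {A} (+0)
site 2, node UV: U={C} ∪ V={T} → {C,T} (+1)
site 2, node DUV: D={A} ∪ UV={C,T} → {A,C,T} (+1)
site 2, node GI: G={G} ∪ I={A} → {A,G} (+1)
site 2, node DGIUV: DUV={A,C,T} ∩ GI={A,G} → {A} (+0)
site 3, node UV: U={C} ∪ V={G} → {C,G} (+1)
site 3, node DUV: D={G} ∩ UV={C,G} → {G} (+0)
site 3, node GI: G={C} ∩ I={C} → {C} (+0)
site 3, node DGIUV: DUV={G} ∪ GI={C} → {C,G} (+1)
site 4, node UV: U={T} ∪ V={C} → {C,T} (+1)
site 4, node DUV: D={T} ∩ UV={C,T} → {T} (+0)
site 4, node GI: G={G} ∪ I={C} → {C,G} (+1)
site 4, node DGIUV: DUV={T} ∪ GI={C,G} → {C,G,T} (+1)
site 5, node UV: U={T} ∪ V={A} → {A,T} (+1)
site 5, node DUV: D={T} ∩ UV={A,T} → {T} (+0)
site 5, node GI: G={C} ∪ I={T} → {C,T} (+1)
site 5, node DGIUV: DUV={T} ∩ GI={C,T} → {T} (+0)
site 6, node UV: U={T} ∩ V={T} → {T} (+0)
site 6, node DUV: D={C} ∪ UV={T} → {C,T} (+1)
site 6, node GI: G={C} ∩ I={C} → {C} (+0)
site 6, node DGIUV: DUV={C,T} ∩ GI={C} → {C} (+0)
site 7, node UV: U={C} ∪ V={G} → {C,G} (+1)
site 7, node DUV: D={G} ∩ UV={C,G} → {G} (+0)
site 7, node GI: G={T} ∪ I={C} → {C,T} (+1)
site 7, node DGIUV: DUV={G} ∪ GI={C,T} → {C,G,T} (+1)
per-site changes: [2, 1, 3, 2, 3, 2, 1, 3]; total = 17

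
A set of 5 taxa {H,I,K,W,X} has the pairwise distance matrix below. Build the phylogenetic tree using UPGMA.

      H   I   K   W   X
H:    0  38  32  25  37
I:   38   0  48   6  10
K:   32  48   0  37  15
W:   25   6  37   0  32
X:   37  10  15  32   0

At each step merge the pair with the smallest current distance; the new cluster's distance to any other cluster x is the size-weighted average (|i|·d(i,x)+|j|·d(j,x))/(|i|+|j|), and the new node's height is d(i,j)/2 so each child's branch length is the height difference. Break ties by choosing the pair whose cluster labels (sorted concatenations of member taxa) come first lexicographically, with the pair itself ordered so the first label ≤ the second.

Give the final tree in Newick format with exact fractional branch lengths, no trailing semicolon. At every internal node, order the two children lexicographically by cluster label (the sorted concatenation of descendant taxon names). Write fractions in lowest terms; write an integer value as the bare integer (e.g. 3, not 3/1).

((H:63/4,(I:3,W:3):51/4):7/12,(K:15/2,X:15/2):53/6)

1. join I+W (d=6) ⇒ IW; edges |I|=3, |W|=3
  updated: d(H,IW)=63/2, d(IW,K)=85/2, d(IW,X)=21
2. join K+X (d=15) ⇒ KX; edges |K|=15/2, |X|=15/2
  updated: d(H,KX)=69/2, d(IW,KX)=127/4
3. join H+IW (d=63/2) ⇒ HIW; edges |H|=63/4, |IW|=51/4
  updated: d(HIW,KX)=98/3
4. join HIW+KX (d=98/3) ⇒ HIKWX; edges |HIW|=7/12, |KX|=53/6
final tree: ((H:63/4,(I:3,W:3):51/4):7/12,(K:15/2,X:15/2):53/6)
total length: 707/12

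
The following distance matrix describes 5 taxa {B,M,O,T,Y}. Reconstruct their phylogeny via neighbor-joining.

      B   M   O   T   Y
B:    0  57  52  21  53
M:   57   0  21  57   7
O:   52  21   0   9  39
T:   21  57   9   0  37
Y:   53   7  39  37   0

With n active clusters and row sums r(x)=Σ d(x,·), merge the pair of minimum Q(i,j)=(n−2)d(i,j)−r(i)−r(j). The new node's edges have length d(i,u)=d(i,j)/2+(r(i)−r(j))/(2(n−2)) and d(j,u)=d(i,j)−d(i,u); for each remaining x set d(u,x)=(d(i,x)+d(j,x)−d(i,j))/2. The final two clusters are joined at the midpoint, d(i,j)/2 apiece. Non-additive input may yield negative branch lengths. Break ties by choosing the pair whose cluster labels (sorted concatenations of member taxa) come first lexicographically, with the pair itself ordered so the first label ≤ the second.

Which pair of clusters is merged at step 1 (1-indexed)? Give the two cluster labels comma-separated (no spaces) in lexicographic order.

M,Y

step 1: merge (M,Y) at d=7, Q=-257; branch lengths M→9/2, Y→5/2; new cluster MY
  updated: d(B,MY)=103/2, d(MY,O)=53/2, d(MY,T)=87/2
step 2: merge (B,T) at d=21, Q=-156; branch lengths B→93/4, T→-9/4; new cluster BT
  updated: d(BT,MY)=37, d(BT,O)=20
step 3: merge (BT,MY) at d=37, Q=-167/2; branch lengths BT→61/4, MY→87/4; new cluster BMTY
  updated: d(BMTY,O)=19/4
step 4: merge (BMTY,O) at d=19/4; branch lengths BMTY→19/8, O→19/8; new cluster BMOTY
final tree: (((B:93/4,T:-9/4):61/4,(M:9/2,Y:5/2):87/4):19/8,O:19/8)
total length: 279/4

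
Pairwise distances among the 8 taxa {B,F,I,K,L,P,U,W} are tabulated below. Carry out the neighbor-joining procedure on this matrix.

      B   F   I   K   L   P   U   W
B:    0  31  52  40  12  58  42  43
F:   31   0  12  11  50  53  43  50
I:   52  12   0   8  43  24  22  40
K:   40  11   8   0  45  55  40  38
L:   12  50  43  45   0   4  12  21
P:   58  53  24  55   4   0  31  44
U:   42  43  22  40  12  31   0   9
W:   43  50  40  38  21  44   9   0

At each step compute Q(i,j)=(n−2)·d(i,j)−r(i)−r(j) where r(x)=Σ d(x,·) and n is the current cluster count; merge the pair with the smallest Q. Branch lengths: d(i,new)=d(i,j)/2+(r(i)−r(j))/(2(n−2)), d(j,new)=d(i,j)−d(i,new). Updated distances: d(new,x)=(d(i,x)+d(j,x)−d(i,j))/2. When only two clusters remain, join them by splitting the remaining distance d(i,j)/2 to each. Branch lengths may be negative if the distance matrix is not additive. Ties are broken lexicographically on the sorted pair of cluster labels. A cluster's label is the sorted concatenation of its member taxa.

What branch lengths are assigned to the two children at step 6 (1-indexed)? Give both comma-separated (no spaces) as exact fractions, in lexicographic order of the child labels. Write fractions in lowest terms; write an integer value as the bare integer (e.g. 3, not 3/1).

91/32,135/32

iteration 1: select L,P (d=4, Q=-432); attach at lengths (-29/6, 53/6); label the merged cluster LP
  updated: d(B,LP)=33, d(F,LP)=99/2, d(I,LP)=63/2, d(K,LP)=48, d(LP,U)=39/2, d(LP,W)=61/2
iteration 2: select U,W (d=9, Q=-341); attach at lengths (1, 8); label the merged cluster UW
  updated: d(B,UW)=38, d(F,UW)=42, d(I,UW)=53/2, d(K,UW)=69/2, d(LP,UW)=41/2
iteration 3: select LP,UW (d=41/2, Q=-262); attach at lengths (103/8, 61/8); label the merged cluster LPUW
  updated: d(B,LPUW)=101/4, d(F,LPUW)=71/2, d(I,LPUW)=75/4, d(K,LPUW)=31
iteration 4: select B,LPUW (d=101/4, Q=-183); attach at lengths (227/12, 19/3); label the merged cluster BLPUW
  updated: d(BLPUW,F)=165/8, d(BLPUW,I)=91/4, d(BLPUW,K)=183/8
iteration 5: select BLPUW,F (d=165/8, Q=-549/8); attach at lengths (511/32, 149/32); label the merged cluster BFLPUW
  updated: d(BFLPUW,I)=113/16, d(BFLPUW,K)=53/8
iteration 6: select BFLPUW,I (d=113/16, Q=-347/16); attach at lengths (91/32, 135/32); label the merged cluster BFILPUW
  updated: d(BFILPUW,K)=121/32
iteration 7: select BFILPUW,K (d=121/32); attach at lengths (121/64, 121/64); label the merged cluster BFIKLPUW
final tree: ((((B:227/12,((L:-29/6,P:53/6):103/8,(U:1,W:8):61/8):19/3):511/32,F:149/32):91/32,I:135/32):121/64,K:121/64)
total length: 2887/32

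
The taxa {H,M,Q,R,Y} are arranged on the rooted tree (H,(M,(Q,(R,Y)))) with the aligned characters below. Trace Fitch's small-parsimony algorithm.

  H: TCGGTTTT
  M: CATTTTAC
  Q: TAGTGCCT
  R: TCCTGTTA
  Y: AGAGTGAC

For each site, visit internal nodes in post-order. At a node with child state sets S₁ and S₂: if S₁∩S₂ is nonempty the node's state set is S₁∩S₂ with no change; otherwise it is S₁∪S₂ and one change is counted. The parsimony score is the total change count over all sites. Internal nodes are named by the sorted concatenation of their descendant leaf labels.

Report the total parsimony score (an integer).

site 0, node RY: R={T} ∪ Y={A} → {A,T} (+1)
site 0, node QRY: Q={T} ∩ RY={A,T} → {T} (+0)
site 0, node MQRY: M={C} ∪ QRY={T} → {C,T} (+1)
site 0, node HMQRY: H={T} ∩ MQRY={C,T} → {T} (+0)
site 1, node RY: R={C} ∪ Y={G} → {C,G} (+1)
site 1, node QRY: Q={A} ∪ RY={C,G} → {A,C,G} (+1)
site 1, node MQRY: M={A} ∩ QRY={A,C,G} → {A} (+0)
site 1, node HMQRY: H={C} ∪ MQRY={A} → {A,C} (+1)
site 2, node RY: R={C} ∪ Y={A} → {A,C} (+1)
site 2, node QRY: Q={G} ∪ RY={A,C} → {A,C,G} (+1)
site 2, node MQRY: M={T} ∪ QRY={A,C,G} → {A,C,G,T} (+1)
site 2, node HMQRY: H={G} ∩ MQRY={A,C,G,T} → {G} (+0)
site 3, node RY: R={T} ∪ Y={G} → {G,T} (+1)
site 3, node QRY: Q={T} ∩ RY={G,T} → {T} (+0)
site 3, node MQRY: M={T} ∩ QRY={T} → {T} (+0)
site 3, node HMQRY: H={G} ∪ MQRY={T} → {G,T} (+1)
site 4, node RY: R={G} ∪ Y={T} → {G,T} (+1)
site 4, node QRY: Q={G} ∩ RY={G,T} → {G} (+0)
site 4, node MQRY: M={T} ∪ QRY={G} → {G,T} (+1)
site 4, node HMQRY: H={T} ∩ MQRY={G,T} → {T} (+0)
site 5, node RY: R={T} ∪ Y={G} → {G,T} (+1)
site 5, node QRY: Q={C} ∪ RY={G,T} → {C,G,T} (+1)
site 5, node MQRY: M={T} ∩ QRY={C,G,T} → {T} (+0)
site 5, node HMQRY: H={T} ∩ MQRY={T} → {T} (+0)
site 6, node RY: R={T} ∪ Y={A} → {A,T} (+1)
site 6, node QRY: Q={C} ∪ RY={A,T} → {A,C,T} (+1)
site 6, node MQRY: M={A} ∩ QRY={A,C,T} → {A} (+0)
site 6, node HMQRY: H={T} ∪ MQRY={A} → {A,T} (+1)
site 7, node RY: R={A} ∪ Y={C} → {A,C} (+1)
site 7, node QRY: Q={T} ∪ RY={A,C} → {A,C,T} (+1)
site 7, node MQRY: M={C} ∩ QRY={A,C,T} → {C} (+0)
site 7, node HMQRY: H={T} ∪ MQRY={C} → {C,T} (+1)
per-site changes: [2, 3, 3, 2, 2, 2, 3, 3]; total = 20

20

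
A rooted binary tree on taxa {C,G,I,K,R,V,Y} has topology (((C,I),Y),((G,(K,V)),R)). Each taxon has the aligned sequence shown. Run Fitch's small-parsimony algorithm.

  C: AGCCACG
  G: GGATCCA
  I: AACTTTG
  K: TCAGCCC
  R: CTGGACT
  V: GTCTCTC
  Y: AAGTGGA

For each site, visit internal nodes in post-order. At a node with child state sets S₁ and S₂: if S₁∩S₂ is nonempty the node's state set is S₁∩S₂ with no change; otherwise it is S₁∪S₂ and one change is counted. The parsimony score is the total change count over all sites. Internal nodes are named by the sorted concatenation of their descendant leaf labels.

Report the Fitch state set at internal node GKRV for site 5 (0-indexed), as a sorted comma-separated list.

C

CI@0: {A} ∩ {A} = {A} (intersection, +0)
CIY@0: {A} ∩ {A} = {A} (intersection, +0)
KV@0: {T} ∪ {G} = {G,T} (union, +1)
GKV@0: {G} ∩ {G,T} = {G} (intersection, +0)
GKRV@0: {G} ∪ {C} = {C,G} (union, +1)
CGIKRVY@0: {A} ∪ {C,G} = {A,C,G} (union, +1)
CI@1: {G} ∪ {A} = {A,G} (union, +1)
CIY@1: {A,G} ∩ {A} = {A} (intersection, +0)
KV@1: {C} ∪ {T} = {C,T} (union, +1)
GKV@1: {G} ∪ {C,T} = {C,G,T} (union, +1)
GKRV@1: {C,G,T} ∩ {T} = {T} (intersection, +0)
CGIKRVY@1: {A} ∪ {T} = {A,T} (union, +1)
CI@2: {C} ∩ {C} = {C} (intersection, +0)
CIY@2: {C} ∪ {G} = {C,G} (union, +1)
KV@2: {A} ∪ {C} = {A,C} (union, +1)
GKV@2: {A} ∩ {A,C} = {A} (intersection, +0)
GKRV@2: {A} ∪ {G} = {A,G} (union, +1)
CGIKRVY@2: {C,G} ∩ {A,G} = {G} (intersection, +0)
CI@3: {C} ∪ {T} = {C,T} (union, +1)
CIY@3: {C,T} ∩ {T} = {T} (intersection, +0)
KV@3: {G} ∪ {T} = {G,T} (union, +1)
GKV@3: {T} ∩ {G,T} = {T} (intersection, +0)
GKRV@3: {T} ∪ {G} = {G,T} (union, +1)
CGIKRVY@3: {T} ∩ {G,T} = {T} (intersection, +0)
CI@4: {A} ∪ {T} = {A,T} (union, +1)
CIY@4: {A,T} ∪ {G} = {A,G,T} (union, +1)
KV@4: {C} ∩ {C} = {C} (intersection, +0)
GKV@4: {C} ∩ {C} = {C} (intersection, +0)
GKRV@4: {C} ∪ {A} = {A,C} (union, +1)
CGIKRVY@4: {A,G,T} ∩ {A,C} = {A} (intersection, +0)
CI@5: {C} ∪ {T} = {C,T} (union, +1)
CIY@5: {C,T} ∪ {G} = {C,G,T} (union, +1)
KV@5: {C} ∪ {T} = {C,T} (union, +1)
GKV@5: {C} ∩ {C,T} = {C} (intersection, +0)
GKRV@5: {C} ∩ {C} = {C} (intersection, +0)
CGIKRVY@5: {C,G,T} ∩ {C} = {C} (intersection, +0)
CI@6: {G} ∩ {G} = {G} (intersection, +0)
CIY@6: {G} ∪ {A} = {A,G} (union, +1)
KV@6: {C} ∩ {C} = {C} (intersection, +0)
GKV@6: {A} ∪ {C} = {A,C} (union, +1)
GKRV@6: {A,C} ∪ {T} = {A,C,T} (union, +1)
CGIKRVY@6: {A,G} ∩ {A,C,T} = {A} (intersection, +0)
per-site changes: [3, 4, 3, 3, 3, 3, 3]; total = 22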